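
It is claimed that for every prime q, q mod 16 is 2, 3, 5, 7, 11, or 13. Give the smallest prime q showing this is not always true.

Check each prime q in order until the claim fails.
The first 6 eligible values, up to q = 13, all satisfy the conclusion.
q = 17: 17 mod 16 = 1 — not in {2, 3, 5, 7, 11, 13}.

q = 17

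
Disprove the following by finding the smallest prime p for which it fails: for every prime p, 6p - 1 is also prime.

Check each prime p in order until 6p - 1 is not prime.
For p = 2, 3, 5, 7 the conclusion holds.
p = 11: 6p - 1 = 65 = 5 × 13, not prime.

p = 11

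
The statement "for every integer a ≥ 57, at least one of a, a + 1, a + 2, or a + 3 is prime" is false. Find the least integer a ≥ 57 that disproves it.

We need the least integer a ≥ 57 for which a, a + 1, a + 2, a + 3 are all composite.
For a = 57, 58, 59, 60, 61 the conclusion holds.
a = 62: 62 = 2 × 31; 63 = 3 × 21; 64 = 2 × 32; 65 = 5 × 13 — all composite.

a = 62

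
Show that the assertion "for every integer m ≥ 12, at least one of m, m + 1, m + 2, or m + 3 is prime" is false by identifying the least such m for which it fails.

A counterexample is any integer m ≥ 12 such that m, m + 1, m + 2, m + 3 are all composite; we check each in order.
For m = 12, 13, 14, 15, …, 21, 22, 23 the conclusion holds.
m = 24: 24 = 2 × 12; 25 = 5 × 5; 26 = 2 × 13; 27 = 3 × 9 — all composite.

m = 24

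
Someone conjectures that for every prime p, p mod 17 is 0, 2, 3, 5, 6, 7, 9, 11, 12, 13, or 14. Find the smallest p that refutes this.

For p = 2, 3, 5, 7, …, 43, 47, 53 the conclusion holds.
p = 59: 59 mod 17 = 8 — not in {0, 2, 3, 5, 6, 7, 9, 11, 12, 13, 14}.

p = 59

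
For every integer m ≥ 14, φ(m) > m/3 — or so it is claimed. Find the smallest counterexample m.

A counterexample is any integer m ≥ 14 such that the claim fails; we check each in order.
For m = 14, 15, 16, 17 the conclusion holds.
m = 18: φ(18) = 6 and 18/3 = 6, so φ(18) ≤ 18/3.

m = 18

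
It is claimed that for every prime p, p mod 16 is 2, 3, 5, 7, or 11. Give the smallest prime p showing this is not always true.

For p = 2, 3, 5, 7, 11 the conclusion holds.
p = 13: 13 mod 16 = 13 — not in {2, 3, 5, 7, 11}.

p = 13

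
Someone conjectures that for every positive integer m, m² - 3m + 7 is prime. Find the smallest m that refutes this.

A counterexample is any positive integer m such that m² - 3m + 7 is not prime; we check each in order.
m = 1: m² - 3m + 7 = 5, prime.
m = 2: m² - 3m + 7 = 5, prime.
m = 3: m² - 3m + 7 = 7, prime.
m = 4: m² - 3m + 7 = 11, prime.
m = 5: m² - 3m + 7 = 17, prime.
m = 6: m² - 3m + 7 = 25 = 5 × 5, composite.
Hence m = 6 is a counterexample.

m = 6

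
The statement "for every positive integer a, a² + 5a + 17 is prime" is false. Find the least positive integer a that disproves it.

a = 8

We need the least positive integer a for which a² + 5a + 17 is not prime.
The first 7 eligible values, up to a = 7, all satisfy the conclusion.
a = 8: a² + 5a + 17 = 121 = 11 × 11, composite.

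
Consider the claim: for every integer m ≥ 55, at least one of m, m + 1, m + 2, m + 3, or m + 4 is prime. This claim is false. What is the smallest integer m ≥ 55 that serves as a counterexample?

We need the least integer m ≥ 55 for which m, m + 1, m + 2, m + 3, m + 4 are all composite.
The first 7 eligible values, up to m = 61, all satisfy the conclusion.
m = 62: 62 = 2 × 31; 63 = 3 × 21; 64 = 2 × 32; 65 = 5 × 13; 66 = 2 × 33 — all composite.
Hence m = 62 is a counterexample.

m = 62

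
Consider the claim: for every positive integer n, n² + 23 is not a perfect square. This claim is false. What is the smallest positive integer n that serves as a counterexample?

n = 11

Check each positive integer n in order until n² + 23 is a perfect square.
For n = 1, 2, 3, 4, 5, 6, 7, 8, 9, 10 the conclusion holds.
n = 11: 11² + 23 = 144 = 12², a perfect square.
Hence n = 11 is a counterexample.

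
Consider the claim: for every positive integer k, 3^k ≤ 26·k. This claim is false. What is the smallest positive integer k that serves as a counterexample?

For k = 1, 2, 3, 4 the conclusion holds.
k = 5: 3^k = 243 and 26·k = 130, so 243 > 130.

k = 5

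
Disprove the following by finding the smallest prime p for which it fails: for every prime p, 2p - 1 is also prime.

For p = 2, 3 the conclusion holds.
p = 5: 2p - 1 = 9 = 3 × 3, not prime.
So p = 5 is the smallest counterexample.

p = 5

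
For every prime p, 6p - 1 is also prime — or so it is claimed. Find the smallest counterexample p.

Check each prime p in order until 6p - 1 is not prime.
The first 4 eligible values, up to p = 7, all satisfy the conclusion.
p = 11: 6p - 1 = 65 = 5 × 13, not prime.

p = 11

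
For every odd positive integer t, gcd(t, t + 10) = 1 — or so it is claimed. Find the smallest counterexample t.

t = 5

t = 1: gcd(1, 11) = 1.
t = 3: gcd(3, 13) = 1.
t = 5: gcd(5, 15) = 5.
Thus t = 5 disproves the claim, and no smaller t works.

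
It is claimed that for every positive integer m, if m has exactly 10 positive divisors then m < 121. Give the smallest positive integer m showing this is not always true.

m = 162

Check each positive integer m in order until m has exactly 10 positive divisors but the claim fails.
For m = 48, 80, 112 the conclusion holds.
m = 162: τ(162) = 10; 162 ≥ 121.
Thus m = 162 disproves the claim, and no smaller m works.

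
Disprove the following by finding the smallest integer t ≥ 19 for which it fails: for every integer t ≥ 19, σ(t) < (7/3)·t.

t = 24

A counterexample is any integer t ≥ 19 such that the claim fails; we check each in order.
The first 5 eligible values, up to t = 23, all satisfy the conclusion.
t = 24: σ(24) = 60; 60 ≥ 56.
Hence t = 24 is a counterexample.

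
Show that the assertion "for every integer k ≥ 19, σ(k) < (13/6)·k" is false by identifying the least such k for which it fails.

Check each integer k ≥ 19 in order until the claim fails.
For k = 19, 20, 21, 22, 23 the conclusion holds.
k = 24: σ(24) = 60; 60 ≥ 52.
Thus k = 24 disproves the claim, and no smaller k works.

k = 24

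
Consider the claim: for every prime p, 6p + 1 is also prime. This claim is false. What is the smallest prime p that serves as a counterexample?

p = 19

We need the least prime p for which 6p + 1 is not prime.
p = 2: 6p + 1 = 13, prime.
p = 3: 6p + 1 = 19, prime.
p = 5: 6p + 1 = 31, prime.
p = 7: 6p + 1 = 43, prime.
p = 11: 6p + 1 = 67, prime.
p = 13: 6p + 1 = 79, prime.
p = 17: 6p + 1 = 103, prime.
p = 19: 6p + 1 = 115 = 5 × 23, not prime.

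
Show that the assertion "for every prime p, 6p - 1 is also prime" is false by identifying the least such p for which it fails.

Check each prime p in order until 6p - 1 is not prime.
p = 2: 6p - 1 = 11, prime.
p = 3: 6p - 1 = 17, prime.
p = 5: 6p - 1 = 29, prime.
p = 7: 6p - 1 = 41, prime.
p = 11: 6p - 1 = 65 = 5 × 13, not prime.
Hence p = 11 is a counterexample.

p = 11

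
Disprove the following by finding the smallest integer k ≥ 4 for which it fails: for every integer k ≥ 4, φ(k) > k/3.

We need the least integer k ≥ 4 for which the claim fails.
k = 4: φ(4) = 2 and 4/3 = 4/3, so φ(4) > 4/3.
k = 5: φ(5) = 4 and 5/3 = 5/3, so φ(5) > 5/3.
k = 6: φ(6) = 2 and 6/3 = 2, so φ(6) ≤ 6/3.

k = 6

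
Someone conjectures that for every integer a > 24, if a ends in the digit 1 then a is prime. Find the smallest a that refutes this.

a = 51

A counterexample is any integer a > 24 such that a ends in the digit 1 but a is not prime; we check each in order.
a = 31: 31 ends in 1 and is prime.
a = 41: 41 ends in 1 and is prime.
a = 51: 51 ends in 1; 51 = 3 × 17, composite.
Thus a = 51 disproves the claim, and no smaller a works.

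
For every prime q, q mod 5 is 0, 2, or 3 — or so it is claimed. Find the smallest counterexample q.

q = 11

For q = 2, 3, 5, 7 the conclusion holds.
q = 11: 11 mod 5 = 1 — not in {0, 2, 3}.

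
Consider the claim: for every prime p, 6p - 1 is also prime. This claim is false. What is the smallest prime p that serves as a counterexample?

p = 2: 6p - 1 = 11, prime.
p = 3: 6p - 1 = 17, prime.
p = 5: 6p - 1 = 29, prime.
p = 7: 6p - 1 = 41, prime.
p = 11: 6p - 1 = 65 = 5 × 13, not prime.
Hence p = 11 is a counterexample.

p = 11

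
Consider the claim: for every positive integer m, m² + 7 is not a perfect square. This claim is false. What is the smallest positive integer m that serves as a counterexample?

A counterexample is any positive integer m such that m² + 7 is a perfect square; we check each in order.
For m = 1, 2 the conclusion holds.
m = 3: 3² + 7 = 16 = 4², a perfect square.
Hence m = 3 is a counterexample.

m = 3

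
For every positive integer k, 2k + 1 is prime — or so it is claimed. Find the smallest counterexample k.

k = 4

We need the least positive integer k for which 2k + 1 is not prime.
k = 1: 2k + 1 = 3, prime.
k = 2: 2k + 1 = 5, prime.
k = 3: 2k + 1 = 7, prime.
k = 4: 2k + 1 = 9 = 3 × 3, composite.
So k = 4 is the smallest counterexample.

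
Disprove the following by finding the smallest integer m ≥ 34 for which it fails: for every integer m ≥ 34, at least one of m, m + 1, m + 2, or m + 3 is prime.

m = 48

A counterexample is any integer m ≥ 34 such that m, m + 1, m + 2, m + 3 are all composite; we check each in order.
For m = 34, 35, 36, 37, …, 45, 46, 47 the conclusion holds.
m = 48: 48 = 2 × 24; 49 = 7 × 7; 50 = 2 × 25; 51 = 3 × 17 — all composite.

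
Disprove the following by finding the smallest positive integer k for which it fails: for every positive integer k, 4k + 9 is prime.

k = 3

Check each positive integer k in order until 4k + 9 is not prime.
For k = 1, 2 the conclusion holds.
k = 3: 4k + 9 = 21 = 3 × 7, composite.
Thus k = 3 disproves the claim, and no smaller k works.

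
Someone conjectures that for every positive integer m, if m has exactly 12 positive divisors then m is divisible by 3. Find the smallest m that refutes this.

Check each positive integer m in order until m has exactly 12 positive divisors but m is not divisible by 3.
For m = 60, 72, 84, 90, 96, 108, 126, 132 the conclusion holds.
m = 140: τ(140) = 12; 140 mod 3 = 2.

m = 140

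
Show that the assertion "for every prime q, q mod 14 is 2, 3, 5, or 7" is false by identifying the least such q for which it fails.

q = 11

A counterexample is any prime q such that the claim fails; we check each in order.
For q = 2, 3, 5, 7 the conclusion holds.
q = 11: 11 mod 14 = 11 — not in {2, 3, 5, 7}.
So q = 11 is the smallest counterexample.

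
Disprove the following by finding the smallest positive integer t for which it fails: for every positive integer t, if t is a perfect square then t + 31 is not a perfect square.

t = 225

For t = 1, 4, 9, 16, …, 144, 169, 196 the conclusion holds.
t = 225: 225 = 15² and 225 + 31 = 256 = 16².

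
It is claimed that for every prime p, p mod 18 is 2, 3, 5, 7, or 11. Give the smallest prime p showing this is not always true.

Check each prime p in order until the claim fails.
The first 5 eligible values, up to p = 11, all satisfy the conclusion.
p = 13: 13 mod 18 = 13 — not in {2, 3, 5, 7, 11}.
Thus p = 13 disproves the claim, and no smaller p works.

p = 13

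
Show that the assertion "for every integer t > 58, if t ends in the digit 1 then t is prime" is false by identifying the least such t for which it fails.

t = 81

t = 61: 61 ends in 1 and is prime.
t = 71: 71 ends in 1 and is prime.
t = 81: 81 ends in 1; 81 = 3 × 27, composite.
Hence t = 81 is a counterexample.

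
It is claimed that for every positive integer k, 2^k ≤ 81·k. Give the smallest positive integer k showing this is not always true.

We need the least positive integer k for which 2^k > 81·k.
The first 9 eligible values, up to k = 9, all satisfy the conclusion.
k = 10: 2^k = 1024 and 81·k = 810, so 1024 > 810.

k = 10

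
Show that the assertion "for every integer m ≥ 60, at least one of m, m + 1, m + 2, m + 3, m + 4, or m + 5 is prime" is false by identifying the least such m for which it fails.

A counterexample is any integer m ≥ 60 such that m, m + 1, m + 2, m + 3, m + 4, m + 5 are all composite; we check each in order.
For m = 60, 61, 62, 63, …, 87, 88, 89 the conclusion holds.
m = 90: 90 = 2 × 45; 91 = 7 × 13; 92 = 2 × 46; 93 = 3 × 31; 94 = 2 × 47; 95 = 5 × 19 — all composite.

m = 90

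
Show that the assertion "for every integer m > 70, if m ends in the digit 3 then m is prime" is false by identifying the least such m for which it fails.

We need the least integer m > 70 for which m ends in the digit 3 but m is not prime.
m = 73: 73 ends in 3 and is prime.
m = 83: 83 ends in 3 and is prime.
m = 93: 93 ends in 3; 93 = 3 × 31, composite.
So m = 93 is the smallest counterexample.

m = 93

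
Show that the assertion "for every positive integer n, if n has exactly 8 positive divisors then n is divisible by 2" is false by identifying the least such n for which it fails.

For n = 24, 30, 40, 42, …, 88, 102, 104 the conclusion holds.
n = 105: τ(105) = 8; 105 mod 2 = 1.
Hence n = 105 is a counterexample.

n = 105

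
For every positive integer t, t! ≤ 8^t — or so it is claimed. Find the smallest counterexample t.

We need the least positive integer t for which t! > 8^t.
The first 19 eligible values, up to t = 19, all satisfy the conclusion.
t = 20: t! = 2432902008176640000 and 8^t = 1152921504606846976, so 2432902008176640000 > 1152921504606846976.
So t = 20 is the smallest counterexample.

t = 20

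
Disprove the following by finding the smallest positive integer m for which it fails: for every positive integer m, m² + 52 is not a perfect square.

For m = 1, 2, 3, 4, …, 9, 10, 11 the conclusion holds.
m = 12: 12² + 52 = 196 = 14², a perfect square.
Thus m = 12 disproves the claim, and no smaller m works.

m = 12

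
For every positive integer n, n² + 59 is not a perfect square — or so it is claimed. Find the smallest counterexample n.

n = 29

Check each positive integer n in order until n² + 59 is a perfect square.
For n = 1, 2, 3, 4, …, 26, 27, 28 the conclusion holds.
n = 29: 29² + 59 = 900 = 30², a perfect square.
Hence n = 29 is a counterexample.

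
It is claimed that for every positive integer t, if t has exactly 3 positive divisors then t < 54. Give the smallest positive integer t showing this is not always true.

t = 4: τ(4) = 3; 4 < 54.
t = 9: τ(9) = 3; 9 < 54.
t = 25: τ(25) = 3; 25 < 54.
t = 49: τ(49) = 3; 49 < 54.
t = 121: τ(121) = 3; 121 ≥ 54.
Hence t = 121 is a counterexample.

t = 121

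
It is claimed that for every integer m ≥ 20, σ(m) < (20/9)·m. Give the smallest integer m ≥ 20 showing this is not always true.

m = 24

We need the least integer m ≥ 20 for which the claim fails.
The first 4 eligible values, up to m = 23, all satisfy the conclusion.
m = 24: σ(24) = 60; 60 ≥ 160/3.
Thus m = 24 disproves the claim, and no smaller m works.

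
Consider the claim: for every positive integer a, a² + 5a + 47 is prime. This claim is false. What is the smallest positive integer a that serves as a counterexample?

a = 38

We need the least positive integer a for which a² + 5a + 47 is not prime.
For a = 1, 2, 3, 4, …, 35, 36, 37 the conclusion holds.
a = 38: a² + 5a + 47 = 1681 = 41 × 41, composite.
So a = 38 is the smallest counterexample.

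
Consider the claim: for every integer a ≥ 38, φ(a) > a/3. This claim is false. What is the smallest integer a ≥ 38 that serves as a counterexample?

a = 42

For a = 38, 39, 40, 41 the conclusion holds.
a = 42: φ(42) = 12 and 42/3 = 14, so φ(42) ≤ 42/3.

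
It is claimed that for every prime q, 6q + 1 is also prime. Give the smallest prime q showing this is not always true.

q = 2: 6q + 1 = 13, prime.
q = 3: 6q + 1 = 19, prime.
q = 5: 6q + 1 = 31, prime.
q = 7: 6q + 1 = 43, prime.
q = 11: 6q + 1 = 67, prime.
q = 13: 6q + 1 = 79, prime.
q = 17: 6q + 1 = 103, prime.
q = 19: 6q + 1 = 115 = 5 × 23, not prime.
Hence q = 19 is a counterexample.

q = 19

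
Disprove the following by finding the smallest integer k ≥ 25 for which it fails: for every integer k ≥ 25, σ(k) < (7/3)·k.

k = 30

We need the least integer k ≥ 25 for which the claim fails.
For k = 25, 26, 27, 28, 29 the conclusion holds.
k = 30: σ(30) = 72; 72 ≥ 70.
So k = 30 is the smallest counterexample.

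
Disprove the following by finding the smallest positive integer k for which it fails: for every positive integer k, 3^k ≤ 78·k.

k = 6

A counterexample is any positive integer k such that 3^k > 78·k; we check each in order.
k = 1: 3^k = 3 and 78·k = 78, so 3 ≤ 78.
k = 2: 3^k = 9 and 78·k = 156, so 9 ≤ 156.
k = 3: 3^k = 27 and 78·k = 234, so 27 ≤ 234.
k = 4: 3^k = 81 and 78·k = 312, so 81 ≤ 312.
k = 5: 3^k = 243 and 78·k = 390, so 243 ≤ 390.
k = 6: 3^k = 729 and 78·k = 468, so 729 > 468.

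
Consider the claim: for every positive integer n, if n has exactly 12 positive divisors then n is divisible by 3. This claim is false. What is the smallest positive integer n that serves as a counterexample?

Check each positive integer n in order until n has exactly 12 positive divisors but n is not divisible by 3.
For n = 60, 72, 84, 90, 96, 108, 126, 132 the conclusion holds.
n = 140: τ(140) = 12; 140 mod 3 = 2.

n = 140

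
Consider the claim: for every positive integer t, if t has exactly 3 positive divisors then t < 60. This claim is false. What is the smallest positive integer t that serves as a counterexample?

t = 121

t = 4: τ(4) = 3; 4 < 60.
t = 9: τ(9) = 3; 9 < 60.
t = 25: τ(25) = 3; 25 < 60.
t = 49: τ(49) = 3; 49 < 60.
t = 121: τ(121) = 3; 121 ≥ 60.
Thus t = 121 disproves the claim, and no smaller t works.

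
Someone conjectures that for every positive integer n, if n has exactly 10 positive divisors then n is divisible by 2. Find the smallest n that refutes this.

n = 405

For n = 48, 80, 112, 162, 176, 208, 272, 304, 368 the conclusion holds.
n = 405: τ(405) = 10; 405 mod 2 = 1.
Hence n = 405 is a counterexample.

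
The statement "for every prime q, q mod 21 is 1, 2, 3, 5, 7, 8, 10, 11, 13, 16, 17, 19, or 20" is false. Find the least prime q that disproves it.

q = 67

We need the least prime q for which the claim fails.
The first 18 eligible values, up to q = 61, all satisfy the conclusion.
q = 67: 67 mod 21 = 4 — not in {1, 2, 3, 5, 7, 8, 10, 11, 13, 16, 17, 19, 20}.
So q = 67 is the smallest counterexample.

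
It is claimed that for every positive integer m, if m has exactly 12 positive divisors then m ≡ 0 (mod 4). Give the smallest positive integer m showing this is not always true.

m = 60: τ(60) = 12; 60 ≡ 0 (mod 4).
m = 72: τ(72) = 12; 72 ≡ 0 (mod 4).
m = 84: τ(84) = 12; 84 ≡ 0 (mod 4).
m = 90: τ(90) = 12; 90 ≡ 2 (mod 4).

m = 90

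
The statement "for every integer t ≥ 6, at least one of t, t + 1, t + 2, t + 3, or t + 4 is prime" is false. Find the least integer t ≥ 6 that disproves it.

t = 24

A counterexample is any integer t ≥ 6 such that t, t + 1, t + 2, t + 3, t + 4 are all composite; we check each in order.
For t = 6, 7, 8, 9, …, 21, 22, 23 the conclusion holds.
t = 24: 24 = 2 × 12; 25 = 5 × 5; 26 = 2 × 13; 27 = 3 × 9; 28 = 2 × 14 — all composite.
So t = 24 is the smallest counterexample.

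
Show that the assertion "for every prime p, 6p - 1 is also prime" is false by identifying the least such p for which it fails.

The first 4 eligible values, up to p = 7, all satisfy the conclusion.
p = 11: 6p - 1 = 65 = 5 × 13, not prime.

p = 11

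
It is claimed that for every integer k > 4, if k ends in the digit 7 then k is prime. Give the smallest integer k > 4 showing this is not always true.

A counterexample is any integer k > 4 such that k ends in the digit 7 but k is not prime; we check each in order.
For k = 7, 17 the conclusion holds.
k = 27: 27 ends in 7; 27 = 3 × 9, composite.
Hence k = 27 is a counterexample.

k = 27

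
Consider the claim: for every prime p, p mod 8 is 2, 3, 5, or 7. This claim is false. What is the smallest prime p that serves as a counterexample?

A counterexample is any prime p such that the claim fails; we check each in order.
For p = 2, 3, 5, 7, 11, 13 the conclusion holds.
p = 17: 17 mod 8 = 1 — not in {2, 3, 5, 7}.

p = 17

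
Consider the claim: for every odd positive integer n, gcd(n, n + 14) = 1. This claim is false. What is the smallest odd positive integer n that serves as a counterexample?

For n = 1, 3, 5 the conclusion holds.
n = 7: gcd(7, 21) = 7.
So n = 7 is the smallest counterexample.

n = 7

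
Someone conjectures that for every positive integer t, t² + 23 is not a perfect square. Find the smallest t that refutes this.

For t = 1, 2, 3, 4, 5, 6, 7, 8, 9, 10 the conclusion holds.
t = 11: 11² + 23 = 144 = 12², a perfect square.

t = 11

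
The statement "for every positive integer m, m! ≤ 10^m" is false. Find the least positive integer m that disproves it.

m = 25

A counterexample is any positive integer m such that m! > 10^m; we check each in order.
The first 24 eligible values, up to m = 24, all satisfy the conclusion.
m = 25: m! = 15511210043330985984000000 and 10^m = 10000000000000000000000000, so 15511210043330985984000000 > 10000000000000000000000000.
Thus m = 25 disproves the claim, and no smaller m works.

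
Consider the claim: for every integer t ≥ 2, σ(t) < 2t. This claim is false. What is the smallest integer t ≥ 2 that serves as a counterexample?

t = 6

Check each integer t ≥ 2 in order until the claim fails.
The first 4 eligible values, up to t = 5, all satisfy the conclusion.
t = 6: σ(6) = 12; 12 ≥ 12.
Thus t = 6 disproves the claim, and no smaller t works.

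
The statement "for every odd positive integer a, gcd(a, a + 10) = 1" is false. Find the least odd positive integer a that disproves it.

A counterexample is any odd positive integer a such that gcd(a, a + 10) > 1; we check each in order.
a = 1: gcd(1, 11) = 1.
a = 3: gcd(3, 13) = 1.
a = 5: gcd(5, 15) = 5.
Hence a = 5 is a counterexample.

a = 5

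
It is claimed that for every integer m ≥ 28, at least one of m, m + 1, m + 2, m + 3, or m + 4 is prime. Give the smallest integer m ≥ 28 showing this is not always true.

m = 32

The first 4 eligible values, up to m = 31, all satisfy the conclusion.
m = 32: 32 = 2 × 16; 33 = 3 × 11; 34 = 2 × 17; 35 = 5 × 7; 36 = 2 × 18 — all composite.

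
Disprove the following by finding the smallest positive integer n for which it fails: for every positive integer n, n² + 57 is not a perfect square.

Check each positive integer n in order until n² + 57 is a perfect square.
n = 1: 1² + 57 = 58, not a perfect square.
n = 2: 2² + 57 = 61, not a perfect square.
n = 3: 3² + 57 = 66, not a perfect square.
n = 4: 4² + 57 = 73, not a perfect square.
n = 5: 5² + 57 = 82, not a perfect square.
n = 6: 6² + 57 = 93, not a perfect square.
n = 7: 7² + 57 = 106, not a perfect square.
n = 8: 8² + 57 = 121 = 11², a perfect square.
Hence n = 8 is a counterexample.

n = 8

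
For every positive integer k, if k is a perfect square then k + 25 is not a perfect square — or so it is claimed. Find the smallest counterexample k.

k = 144

For k = 1, 4, 9, 16, …, 81, 100, 121 the conclusion holds.
k = 144: 144 = 12² and 144 + 25 = 169 = 13².
Hence k = 144 is a counterexample.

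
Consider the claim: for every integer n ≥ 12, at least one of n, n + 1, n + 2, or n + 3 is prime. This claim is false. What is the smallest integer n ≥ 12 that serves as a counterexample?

n = 24

For n = 12, 13, 14, 15, …, 21, 22, 23 the conclusion holds.
n = 24: 24 = 2 × 12; 25 = 5 × 5; 26 = 2 × 13; 27 = 3 × 9 — all composite.
Thus n = 24 disproves the claim, and no smaller n works.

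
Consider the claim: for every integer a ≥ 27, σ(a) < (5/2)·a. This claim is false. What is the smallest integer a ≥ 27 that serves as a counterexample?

Check each integer a ≥ 27 in order until the claim fails.
The first 9 eligible values, up to a = 35, all satisfy the conclusion.
a = 36: σ(36) = 91; 91 ≥ 90.
Hence a = 36 is a counterexample.

a = 36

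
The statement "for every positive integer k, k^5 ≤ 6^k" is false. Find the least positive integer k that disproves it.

k = 3

A counterexample is any positive integer k such that k^5 > 6^k; we check each in order.
k = 1: k^5 = 1 and 6^k = 6, so 1 ≤ 6.
k = 2: k^5 = 32 and 6^k = 36, so 32 ≤ 36.
k = 3: k^5 = 243 and 6^k = 216, so 243 > 216.
So k = 3 is the smallest counterexample.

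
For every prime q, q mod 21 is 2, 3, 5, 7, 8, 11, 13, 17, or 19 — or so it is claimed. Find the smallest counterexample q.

q = 31

We need the least prime q for which the claim fails.
For q = 2, 3, 5, 7, 11, 13, 17, 19, 23, 29 the conclusion holds.
q = 31: 31 mod 21 = 10 — not in {2, 3, 5, 7, 8, 11, 13, 17, 19}.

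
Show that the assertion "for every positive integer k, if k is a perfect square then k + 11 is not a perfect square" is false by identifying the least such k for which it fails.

k = 25

A counterexample is any positive integer k such that k is a perfect square but k + 11 is a perfect square; we check each in order.
The first 4 eligible values, up to k = 16, all satisfy the conclusion.
k = 25: 25 = 5² and 25 + 11 = 36 = 6².
So k = 25 is the smallest counterexample.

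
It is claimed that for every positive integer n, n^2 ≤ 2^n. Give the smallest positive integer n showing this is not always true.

We need the least positive integer n for which n^2 > 2^n.
For n = 1, 2 the conclusion holds.
n = 3: n^2 = 9 and 2^n = 8, so 9 > 8.

n = 3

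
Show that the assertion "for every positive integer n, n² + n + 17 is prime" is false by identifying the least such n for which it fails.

Check each positive integer n in order until n² + n + 17 is not prime.
For n = 1, 2, 3, 4, …, 13, 14, 15 the conclusion holds.
n = 16: n² + n + 17 = 289 = 17 × 17, composite.
So n = 16 is the smallest counterexample.

n = 16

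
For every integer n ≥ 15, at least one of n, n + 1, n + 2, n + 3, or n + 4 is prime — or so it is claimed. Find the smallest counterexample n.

A counterexample is any integer n ≥ 15 such that n, n + 1, n + 2, n + 3, n + 4 are all composite; we check each in order.
For n = 15, 16, 17, 18, 19, 20, 21, 22, 23 the conclusion holds.
n = 24: 24 = 2 × 12; 25 = 5 × 5; 26 = 2 × 13; 27 = 3 × 9; 28 = 2 × 14 — all composite.
Thus n = 24 disproves the claim, and no smaller n works.

n = 24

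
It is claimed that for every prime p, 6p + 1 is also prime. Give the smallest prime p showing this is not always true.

p = 19

Check each prime p in order until 6p + 1 is not prime.
p = 2: 6p + 1 = 13, prime.
p = 3: 6p + 1 = 19, prime.
p = 5: 6p + 1 = 31, prime.
p = 7: 6p + 1 = 43, prime.
p = 11: 6p + 1 = 67, prime.
p = 13: 6p + 1 = 79, prime.
p = 17: 6p + 1 = 103, prime.
p = 19: 6p + 1 = 115 = 5 × 23, not prime.
Hence p = 19 is a counterexample.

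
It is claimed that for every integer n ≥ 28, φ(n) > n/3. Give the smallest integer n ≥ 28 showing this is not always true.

n = 30

A counterexample is any integer n ≥ 28 such that the claim fails; we check each in order.
n = 28: φ(28) = 12 and 28/3 = 28/3, so φ(28) > 28/3.
n = 29: φ(29) = 28 and 29/3 = 29/3, so φ(29) > 29/3.
n = 30: φ(30) = 8 and 30/3 = 10, so φ(30) ≤ 30/3.
Hence n = 30 is a counterexample.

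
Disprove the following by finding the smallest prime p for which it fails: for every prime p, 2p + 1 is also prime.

p = 7

p = 2: 2p + 1 = 5, prime.
p = 3: 2p + 1 = 7, prime.
p = 5: 2p + 1 = 11, prime.
p = 7: 2p + 1 = 15 = 3 × 5, not prime.
Hence p = 7 is a counterexample.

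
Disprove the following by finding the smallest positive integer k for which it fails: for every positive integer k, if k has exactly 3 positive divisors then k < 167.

k = 169

Check each positive integer k in order until k has exactly 3 positive divisors but the claim fails.
k = 4: τ(4) = 3; 4 < 167.
k = 9: τ(9) = 3; 9 < 167.
k = 25: τ(25) = 3; 25 < 167.
k = 49: τ(49) = 3; 49 < 167.
k = 121: τ(121) = 3; 121 < 167.
k = 169: τ(169) = 3; 169 ≥ 167.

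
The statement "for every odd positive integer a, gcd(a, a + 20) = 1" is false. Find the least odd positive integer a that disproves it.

Check each odd positive integer a in order until gcd(a, a + 20) > 1.
For a = 1, 3 the conclusion holds.
a = 5: gcd(5, 25) = 5.
So a = 5 is the smallest counterexample.

a = 5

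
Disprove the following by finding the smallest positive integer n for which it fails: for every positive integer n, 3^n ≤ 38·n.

We need the least positive integer n for which 3^n > 38·n.
n = 1: 3^n = 3 and 38·n = 38, so 3 ≤ 38.
n = 2: 3^n = 9 and 38·n = 76, so 9 ≤ 76.
n = 3: 3^n = 27 and 38·n = 114, so 27 ≤ 114.
n = 4: 3^n = 81 and 38·n = 152, so 81 ≤ 152.
n = 5: 3^n = 243 and 38·n = 190, so 243 > 190.
So n = 5 is the smallest counterexample.

n = 5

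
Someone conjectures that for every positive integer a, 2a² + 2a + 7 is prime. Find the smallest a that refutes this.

a = 6

a = 1: 2a² + 2a + 7 = 11, prime.
a = 2: 2a² + 2a + 7 = 19, prime.
a = 3: 2a² + 2a + 7 = 31, prime.
a = 4: 2a² + 2a + 7 = 47, prime.
a = 5: 2a² + 2a + 7 = 67, prime.
a = 6: 2a² + 2a + 7 = 91 = 7 × 13, composite.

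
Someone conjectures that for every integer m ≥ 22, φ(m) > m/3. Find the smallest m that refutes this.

Check each integer m ≥ 22 in order until the claim fails.
m = 22: φ(22) = 10 and 22/3 = 22/3, so φ(22) > 22/3.
m = 23: φ(23) = 22 and 23/3 = 23/3, so φ(23) > 23/3.
m = 24: φ(24) = 8 and 24/3 = 8, so φ(24) ≤ 24/3.

m = 24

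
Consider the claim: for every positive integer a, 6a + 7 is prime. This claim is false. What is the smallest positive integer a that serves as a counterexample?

a = 3

For a = 1, 2 the conclusion holds.
a = 3: 6a + 7 = 25 = 5 × 5, composite.
So a = 3 is the smallest counterexample.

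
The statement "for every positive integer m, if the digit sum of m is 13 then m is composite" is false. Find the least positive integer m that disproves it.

m = 67

Check each positive integer m in order until the digit sum of m is 13 but m is prime.
m = 49: digit sum 13; 49 is composite.
m = 58: digit sum 13; 58 is composite.
m = 67: digit sum 13; 67 is prime, not composite.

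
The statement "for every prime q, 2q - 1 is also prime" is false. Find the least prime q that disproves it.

We need the least prime q for which 2q - 1 is not prime.
For q = 2, 3 the conclusion holds.
q = 5: 2q - 1 = 9 = 3 × 3, not prime.
Hence q = 5 is a counterexample.

q = 5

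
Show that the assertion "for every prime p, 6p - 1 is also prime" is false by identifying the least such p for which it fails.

p = 11

A counterexample is any prime p such that 6p - 1 is not prime; we check each in order.
For p = 2, 3, 5, 7 the conclusion holds.
p = 11: 6p - 1 = 65 = 5 × 13, not prime.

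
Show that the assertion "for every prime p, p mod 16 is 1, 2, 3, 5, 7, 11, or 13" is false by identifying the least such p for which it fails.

For p = 2, 3, 5, 7, 11, 13, 17, 19, 23, 29 the conclusion holds.
p = 31: 31 mod 16 = 15 — not in {1, 2, 3, 5, 7, 11, 13}.
So p = 31 is the smallest counterexample.

p = 31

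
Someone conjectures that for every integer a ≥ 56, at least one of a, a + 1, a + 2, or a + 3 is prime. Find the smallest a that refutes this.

a = 62

A counterexample is any integer a ≥ 56 such that a, a + 1, a + 2, a + 3 are all composite; we check each in order.
For a = 56, 57, 58, 59, 60, 61 the conclusion holds.
a = 62: 62 = 2 × 31; 63 = 3 × 21; 64 = 2 × 32; 65 = 5 × 13 — all composite.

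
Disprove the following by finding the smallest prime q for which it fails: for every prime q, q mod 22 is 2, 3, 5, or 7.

A counterexample is any prime q such that the claim fails; we check each in order.
q = 2: 2 mod 22 = 2.
q = 3: 3 mod 22 = 3.
q = 5: 5 mod 22 = 5.
q = 7: 7 mod 22 = 7.
q = 11: 11 mod 22 = 11 — not in {2, 3, 5, 7}.

q = 11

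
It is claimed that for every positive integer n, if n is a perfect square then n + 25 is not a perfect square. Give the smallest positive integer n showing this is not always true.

n = 144

Check each positive integer n in order until n is a perfect square but n + 25 is a perfect square.
For n = 1, 4, 9, 16, …, 81, 100, 121 the conclusion holds.
n = 144: 144 = 12² and 144 + 25 = 169 = 13².
Hence n = 144 is a counterexample.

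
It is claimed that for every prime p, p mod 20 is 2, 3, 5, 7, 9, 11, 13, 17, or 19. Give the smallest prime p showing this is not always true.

The first 12 eligible values, up to p = 37, all satisfy the conclusion.
p = 41: 41 mod 20 = 1 — not in {2, 3, 5, 7, 9, 11, 13, 17, 19}.

p = 41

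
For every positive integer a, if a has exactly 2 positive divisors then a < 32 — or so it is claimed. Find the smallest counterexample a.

a = 37

A counterexample is any positive integer a such that a has exactly 2 positive divisors but the claim fails; we check each in order.
For a = 2, 3, 5, 7, …, 23, 29, 31 the conclusion holds.
a = 37: τ(37) = 2; 37 ≥ 32.
Thus a = 37 disproves the claim, and no smaller a works.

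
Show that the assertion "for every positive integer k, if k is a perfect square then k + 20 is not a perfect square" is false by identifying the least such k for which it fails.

k = 16

We need the least positive integer k for which k is a perfect square but k + 20 is a perfect square.
k = 1: 1 + 20 = 21, not a perfect square.
k = 4: 4 + 20 = 24, not a perfect square.
k = 9: 9 + 20 = 29, not a perfect square.
k = 16: 16 = 4² and 16 + 20 = 36 = 6².
Thus k = 16 disproves the claim, and no smaller k works.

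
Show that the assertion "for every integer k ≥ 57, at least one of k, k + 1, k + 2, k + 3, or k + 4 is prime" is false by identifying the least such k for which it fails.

k = 62

A counterexample is any integer k ≥ 57 such that k, k + 1, k + 2, k + 3, k + 4 are all composite; we check each in order.
k = 57: 59 is prime.
k = 58: 59 is prime.
k = 59: 59 is prime.
k = 60: 61 is prime.
k = 61: 61 is prime.
k = 62: 62 = 2 × 31; 63 = 3 × 21; 64 = 2 × 32; 65 = 5 × 13; 66 = 2 × 33 — all composite.
So k = 62 is the smallest counterexample.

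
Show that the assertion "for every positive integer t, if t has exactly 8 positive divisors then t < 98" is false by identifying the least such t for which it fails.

For t = 24, 30, 40, 42, 54, 56, 66, 70, 78, 88 the conclusion holds.
t = 102: τ(102) = 8; 102 ≥ 98.
Thus t = 102 disproves the claim, and no smaller t works.

t = 102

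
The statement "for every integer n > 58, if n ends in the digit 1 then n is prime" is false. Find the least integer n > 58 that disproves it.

n = 81

We need the least integer n > 58 for which n ends in the digit 1 but n is not prime.
n = 61: 61 ends in 1 and is prime.
n = 71: 71 ends in 1 and is prime.
n = 81: 81 ends in 1; 81 = 3 × 27, composite.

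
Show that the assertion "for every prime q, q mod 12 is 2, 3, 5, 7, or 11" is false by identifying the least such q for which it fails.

We need the least prime q for which the claim fails.
For q = 2, 3, 5, 7, 11 the conclusion holds.
q = 13: 13 mod 12 = 1 — not in {2, 3, 5, 7, 11}.
So q = 13 is the smallest counterexample.

q = 13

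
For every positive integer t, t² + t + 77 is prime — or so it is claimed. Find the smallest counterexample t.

t = 6

Check each positive integer t in order until t² + t + 77 is not prime.
The first 5 eligible values, up to t = 5, all satisfy the conclusion.
t = 6: t² + t + 77 = 119 = 7 × 17, composite.
Hence t = 6 is a counterexample.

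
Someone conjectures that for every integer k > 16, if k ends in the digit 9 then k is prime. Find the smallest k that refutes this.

Check each integer k > 16 in order until k ends in the digit 9 but k is not prime.
For k = 19, 29 the conclusion holds.
k = 39: 39 ends in 9; 39 = 3 × 13, composite.

k = 39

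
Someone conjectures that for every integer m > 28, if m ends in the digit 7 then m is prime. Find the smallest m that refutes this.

m = 37: 37 ends in 7 and is prime.
m = 47: 47 ends in 7 and is prime.
m = 57: 57 ends in 7; 57 = 3 × 19, composite.

m = 57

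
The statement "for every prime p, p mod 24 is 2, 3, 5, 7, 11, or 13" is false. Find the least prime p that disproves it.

p = 2: 2 mod 24 = 2.
p = 3: 3 mod 24 = 3.
p = 5: 5 mod 24 = 5.
p = 7: 7 mod 24 = 7.
p = 11: 11 mod 24 = 11.
p = 13: 13 mod 24 = 13.
p = 17: 17 mod 24 = 17 — not in {2, 3, 5, 7, 11, 13}.
So p = 17 is the smallest counterexample.

p = 17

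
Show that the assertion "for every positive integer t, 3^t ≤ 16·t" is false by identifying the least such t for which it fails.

t = 4

We need the least positive integer t for which 3^t > 16·t.
t = 1: 3^t = 3 and 16·t = 16, so 3 ≤ 16.
t = 2: 3^t = 9 and 16·t = 32, so 9 ≤ 32.
t = 3: 3^t = 27 and 16·t = 48, so 27 ≤ 48.
t = 4: 3^t = 81 and 16·t = 64, so 81 > 64.
Thus t = 4 disproves the claim, and no smaller t works.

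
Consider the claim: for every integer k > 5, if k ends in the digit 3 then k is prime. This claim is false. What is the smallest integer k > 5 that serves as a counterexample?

A counterexample is any integer k > 5 such that k ends in the digit 3 but k is not prime; we check each in order.
k = 13: 13 ends in 3 and is prime.
k = 23: 23 ends in 3 and is prime.
k = 33: 33 ends in 3; 33 = 3 × 11, composite.
Hence k = 33 is a counterexample.

k = 33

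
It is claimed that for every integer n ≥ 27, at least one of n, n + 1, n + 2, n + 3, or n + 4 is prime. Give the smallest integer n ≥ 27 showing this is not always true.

n = 32

We need the least integer n ≥ 27 for which n, n + 1, n + 2, n + 3, n + 4 are all composite.
The first 5 eligible values, up to n = 31, all satisfy the conclusion.
n = 32: 32 = 2 × 16; 33 = 3 × 11; 34 = 2 × 17; 35 = 5 × 7; 36 = 2 × 18 — all composite.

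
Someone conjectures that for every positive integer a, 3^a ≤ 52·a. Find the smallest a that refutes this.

a = 1: 3^a = 3 and 52·a = 52, so 3 ≤ 52.
a = 2: 3^a = 9 and 52·a = 104, so 9 ≤ 104.
a = 3: 3^a = 27 and 52·a = 156, so 27 ≤ 156.
a = 4: 3^a = 81 and 52·a = 208, so 81 ≤ 208.
a = 5: 3^a = 243 and 52·a = 260, so 243 ≤ 260.
a = 6: 3^a = 729 and 52·a = 312, so 729 > 312.
Thus a = 6 disproves the claim, and no smaller a works.

a = 6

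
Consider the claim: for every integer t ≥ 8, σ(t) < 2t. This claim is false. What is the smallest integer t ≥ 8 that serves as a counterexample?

t = 12

t = 8: σ(8) = 15; 15 < 16.
t = 9: σ(9) = 13; 13 < 18.
t = 10: σ(10) = 18; 18 < 20.
t = 11: σ(11) = 12; 12 < 22.
t = 12: σ(12) = 28; 28 ≥ 24.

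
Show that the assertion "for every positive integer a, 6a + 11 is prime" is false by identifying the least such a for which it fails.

For a = 1, 2, 3 the conclusion holds.
a = 4: 6a + 11 = 35 = 5 × 7, composite.
Thus a = 4 disproves the claim, and no smaller a works.

a = 4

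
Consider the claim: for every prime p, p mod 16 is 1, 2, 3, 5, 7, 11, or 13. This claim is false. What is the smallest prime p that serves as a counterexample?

We need the least prime p for which the claim fails.
For p = 2, 3, 5, 7, 11, 13, 17, 19, 23, 29 the conclusion holds.
p = 31: 31 mod 16 = 15 — not in {1, 2, 3, 5, 7, 11, 13}.

p = 31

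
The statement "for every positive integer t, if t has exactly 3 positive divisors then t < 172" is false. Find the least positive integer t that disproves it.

t = 289

We need the least positive integer t for which t has exactly 3 positive divisors but the claim fails.
For t = 4, 9, 25, 49, 121, 169 the conclusion holds.
t = 289: τ(289) = 3; 289 ≥ 172.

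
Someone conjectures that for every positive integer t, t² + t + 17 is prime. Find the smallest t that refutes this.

t = 16

Check each positive integer t in order until t² + t + 17 is not prime.
For t = 1, 2, 3, 4, …, 13, 14, 15 the conclusion holds.
t = 16: t² + t + 17 = 289 = 17 × 17, composite.
Thus t = 16 disproves the claim, and no smaller t works.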